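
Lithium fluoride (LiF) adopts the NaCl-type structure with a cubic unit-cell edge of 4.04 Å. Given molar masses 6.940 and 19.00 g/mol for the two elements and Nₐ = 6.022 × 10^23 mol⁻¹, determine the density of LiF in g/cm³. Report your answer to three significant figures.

The NaCl-type structure contains Z = 4 formula units per cell; M(LiF) = 6.940 + 19.00 = 25.94 g/mol.
a³ = (4.040 × 10^-8 cm)³ = 6.594 × 10^-23 cm³.
ρ = 4 × 25.94 / (6.022 × 10²³ × 6.594 × 10^-23) = 2.613 g/cm³.

2.61 g/cm³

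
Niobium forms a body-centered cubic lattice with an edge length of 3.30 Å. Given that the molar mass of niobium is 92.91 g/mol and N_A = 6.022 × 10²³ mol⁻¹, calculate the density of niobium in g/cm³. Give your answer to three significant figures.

8.59 g/cm³

A BCC unit cell contains Z = 2 atoms.
Cell volume: a³ = (3.30 Å)³ = (3.300 × 10^-8 cm)³ = 3.594 × 10^-23 cm³.
ρ = Z·M/(N_A·a³) = 2 × 92.91 / (6.022 × 10²³ × 3.594 × 10^-23) = 8.586 g/cm³.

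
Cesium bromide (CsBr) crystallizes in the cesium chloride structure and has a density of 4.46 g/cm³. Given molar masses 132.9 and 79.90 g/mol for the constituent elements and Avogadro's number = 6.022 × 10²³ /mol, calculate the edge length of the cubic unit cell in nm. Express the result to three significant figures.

M(CsBr) = 212.8 g/mol; Z = 1 formula unit per cell.
a³ = Z·M/(N_A·ρ) = 1 × 212.8 / (6.022 × 10²³ × 4.46) = 7.923 × 10^-23 cm³, so a = 4.295 × 10^-8 cm = 0.430 nm.

0.430 nm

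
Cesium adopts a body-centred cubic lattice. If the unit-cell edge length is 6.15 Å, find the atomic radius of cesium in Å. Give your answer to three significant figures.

In a BCC lattice, atoms touch along the body diagonal, so √3·a = 4r.
r = √3·a/4 = 1.7321 × 6.15 / 4 = 2.66 Å.

2.66 Å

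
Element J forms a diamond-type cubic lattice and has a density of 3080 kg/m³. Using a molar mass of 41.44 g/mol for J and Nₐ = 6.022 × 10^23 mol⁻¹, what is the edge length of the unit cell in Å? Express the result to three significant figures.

With Z = 8 atoms per diamond cubic cell, a³ = Z·M/(N_A·ρ) = 8 × 41.44 / (6.022 × 10²³ × 3.080 g/cm³) = 1.787 × 10^-22 cm³.
a = (1.787 × 10^-22)^(1/3) = 5.633 × 10^-8 cm = 5.63 Å.

5.63 Å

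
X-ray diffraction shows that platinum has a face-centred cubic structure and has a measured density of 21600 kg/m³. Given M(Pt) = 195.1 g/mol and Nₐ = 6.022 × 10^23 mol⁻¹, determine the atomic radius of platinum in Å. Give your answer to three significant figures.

1.38 Å

For an FCC cell (Z = 4), a³ = Z·M/(N_A·ρ) = 4 × 195.1 / (6.022 × 10²³ × 21.60) = 6.000 × 10^-23 cm³, so a = 3.915 × 10^-8 cm = 3.915 Å.
Atoms touch along the face diagonal, so √2·a = 4r, so r = 0.3536 × a = 1.38 Å.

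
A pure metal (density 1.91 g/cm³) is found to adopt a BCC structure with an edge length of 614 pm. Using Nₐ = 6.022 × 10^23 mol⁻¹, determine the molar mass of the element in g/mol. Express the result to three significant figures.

133 g/mol

A BCC cell has Z = 2 atoms; a = 6.140 × 10^-8 cm.
M = ρ·N_A·a³/Z = 1.91 × 6.022 × 10²³ × 2.315 × 10^-22 / 2 = 133 g/mol.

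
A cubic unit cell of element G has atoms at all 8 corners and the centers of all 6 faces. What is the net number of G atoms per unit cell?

4

Corner atoms are shared by 8 cells (1/8 each), face atoms by 2 (1/2 each).
Net atoms = 8 × 1/8 + 6 × 1/2 = 1 + 3 = 4.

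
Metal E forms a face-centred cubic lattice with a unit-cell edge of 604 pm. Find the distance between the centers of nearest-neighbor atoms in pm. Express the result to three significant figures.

427 pm

In an FCC structure, atoms touch along the face diagonal, so √2·a = 4r; the nearest-neighbor distance equals 2r = 0.7071·a.
d = 0.7071 × 604 = 427 pm.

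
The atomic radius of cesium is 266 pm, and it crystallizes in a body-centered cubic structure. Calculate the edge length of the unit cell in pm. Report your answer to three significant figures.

614 pm

In a BCC lattice, atoms touch along the body diagonal, so √3·a = 4r.
a = 4r/√3 = 4 × 266 / 1.7321 = 614 pm.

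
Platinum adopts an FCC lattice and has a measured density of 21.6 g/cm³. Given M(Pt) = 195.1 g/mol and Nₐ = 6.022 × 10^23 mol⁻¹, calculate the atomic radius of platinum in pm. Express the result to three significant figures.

For an FCC cell (Z = 4), a³ = Z·M/(N_A·ρ) = 4 × 195.1 / (6.022 × 10²³ × 21.60) = 6.000 × 10^-23 cm³, so a = 3.915 × 10^-8 cm = 391.5 pm.
Atoms touch along the face diagonal, so √2·a = 4r, so r = 0.3536 × a = 138 pm.

138 pm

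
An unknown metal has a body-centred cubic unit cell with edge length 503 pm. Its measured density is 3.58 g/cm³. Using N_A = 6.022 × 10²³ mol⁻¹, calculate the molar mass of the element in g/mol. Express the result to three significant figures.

137 g/mol

A BCC cell has Z = 2 atoms; a = 5.030 × 10^-8 cm.
M = ρ·N_A·a³/Z = 3.58 × 6.022 × 10²³ × 1.273 × 10^-22 / 2 = 137 g/mol.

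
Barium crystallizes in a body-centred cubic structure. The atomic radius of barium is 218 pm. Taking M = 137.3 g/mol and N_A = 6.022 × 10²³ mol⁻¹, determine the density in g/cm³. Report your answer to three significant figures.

In a BCC lattice, atoms touch along the body diagonal, so √3·a = 4r, giving a = 503.4 pm = 5.034 × 10^-8 cm.
With Z = 2, ρ = Z·M/(N_A·a³) = 2 × 137.3 / (6.022 × 10²³ × 1.276 × 10^-22) = 3.573 g/cm³.

3.57 g/cm³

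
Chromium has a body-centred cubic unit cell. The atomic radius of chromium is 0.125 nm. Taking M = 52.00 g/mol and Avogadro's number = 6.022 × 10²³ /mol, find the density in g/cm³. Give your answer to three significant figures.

In a BCC lattice, atoms touch along the body diagonal, so √3·a = 4r, giving a = 0.2887 nm = 2.887 × 10^-8 cm.
With Z = 2, ρ = Z·M/(N_A·a³) = 2 × 52.00 / (6.022 × 10²³ × 2.406 × 10^-23) = 7.179 g/cm³.

7.18 g/cm³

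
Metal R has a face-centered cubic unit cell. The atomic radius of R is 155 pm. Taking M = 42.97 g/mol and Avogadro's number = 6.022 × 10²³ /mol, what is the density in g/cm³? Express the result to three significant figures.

In an FCC lattice, atoms touch along the face diagonal, so √2·a = 4r, giving a = 438.4 pm = 4.384 × 10^-8 cm.
With Z = 4, ρ = Z·M/(N_A·a³) = 4 × 42.97 / (6.022 × 10²³ × 8.426 × 10^-23) = 3.387 g/cm³.

3.39 g/cm³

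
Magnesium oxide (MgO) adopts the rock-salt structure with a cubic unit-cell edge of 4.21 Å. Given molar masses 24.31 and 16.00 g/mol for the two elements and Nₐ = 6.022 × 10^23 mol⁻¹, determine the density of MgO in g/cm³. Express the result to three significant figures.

The rock-salt structure contains Z = 4 formula units per cell; M(MgO) = 24.31 + 16.00 = 40.31 g/mol.
a³ = (4.210 × 10^-8 cm)³ = 7.462 × 10^-23 cm³.
ρ = 4 × 40.31 / (6.022 × 10²³ × 7.462 × 10^-23) = 3.588 g/cm³.

3.59 g/cm³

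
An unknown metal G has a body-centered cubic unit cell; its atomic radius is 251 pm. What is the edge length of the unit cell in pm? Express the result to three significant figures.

580 pm

In a BCC lattice, atoms touch along the body diagonal, so √3·a = 4r.
a = 4r/√3 = 4 × 251 / 1.7321 = 580 pm.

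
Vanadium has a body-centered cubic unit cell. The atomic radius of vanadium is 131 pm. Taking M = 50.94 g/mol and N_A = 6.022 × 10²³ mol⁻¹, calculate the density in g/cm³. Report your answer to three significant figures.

In a BCC lattice, atoms touch along the body diagonal, so √3·a = 4r, giving a = 302.5 pm = 3.025 × 10^-8 cm.
With Z = 2, ρ = Z·M/(N_A·a³) = 2 × 50.94 / (6.022 × 10²³ × 2.769 × 10^-23) = 6.110 g/cm³.

6.11 g/cm³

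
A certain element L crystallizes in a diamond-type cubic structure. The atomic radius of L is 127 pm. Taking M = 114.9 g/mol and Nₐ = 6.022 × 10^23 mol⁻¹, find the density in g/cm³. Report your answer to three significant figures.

7.56 g/cm³

In a diamond cubic lattice, nearest neighbors lie along the body diagonal with √3·a = 8r, giving a = 586.6 pm = 5.866 × 10^-8 cm.
With Z = 8, ρ = Z·M/(N_A·a³) = 8 × 114.9 / (6.022 × 10²³ × 2.018 × 10^-22) = 7.563 g/cm³.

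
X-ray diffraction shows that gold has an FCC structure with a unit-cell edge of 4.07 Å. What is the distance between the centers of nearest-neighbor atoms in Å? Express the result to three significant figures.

In an FCC structure, atoms touch along the face diagonal, so √2·a = 4r; the nearest-neighbor distance equals 2r = 0.7071·a.
d = 0.7071 × 4.07 = 2.88 Å.

2.88 Å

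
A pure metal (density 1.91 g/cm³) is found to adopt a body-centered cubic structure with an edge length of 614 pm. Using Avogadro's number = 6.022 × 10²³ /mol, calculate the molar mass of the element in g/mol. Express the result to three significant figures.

133 g/mol

A BCC cell has Z = 2 atoms; a = 6.140 × 10^-8 cm.
M = ρ·N_A·a³/Z = 1.91 × 6.022 × 10²³ × 2.315 × 10^-22 / 2 = 133 g/mol.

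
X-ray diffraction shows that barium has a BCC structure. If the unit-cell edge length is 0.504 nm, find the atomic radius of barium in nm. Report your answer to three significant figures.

In a BCC lattice, atoms touch along the body diagonal, so √3·a = 4r.
r = √3·a/4 = 1.7321 × 0.504 / 4 = 0.218 nm.

0.218 nm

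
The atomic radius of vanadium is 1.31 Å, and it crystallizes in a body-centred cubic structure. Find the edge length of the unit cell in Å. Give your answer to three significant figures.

In a BCC lattice, atoms touch along the body diagonal, so √3·a = 4r.
a = 4r/√3 = 4 × 1.31 / 1.7321 = 3.03 Å.

3.03 Å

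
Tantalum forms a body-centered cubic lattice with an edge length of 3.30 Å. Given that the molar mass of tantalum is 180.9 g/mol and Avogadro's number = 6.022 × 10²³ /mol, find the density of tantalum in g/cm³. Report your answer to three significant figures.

A BCC unit cell contains Z = 2 atoms.
Cell volume: a³ = (3.30 Å)³ = (3.300 × 10^-8 cm)³ = 3.594 × 10^-23 cm³.
ρ = Z·M/(N_A·a³) = 2 × 180.9 / (6.022 × 10²³ × 3.594 × 10^-23) = 16.72 g/cm³.

16.7 g/cm³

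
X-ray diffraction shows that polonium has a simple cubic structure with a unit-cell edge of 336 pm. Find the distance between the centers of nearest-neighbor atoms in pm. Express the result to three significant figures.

In a simple cubic structure, atoms touch along the cell edge, so a = 2r; the nearest-neighbor distance equals 2r = 1.000·a.
d = 1.000 × 336 = 336 pm.

336 pm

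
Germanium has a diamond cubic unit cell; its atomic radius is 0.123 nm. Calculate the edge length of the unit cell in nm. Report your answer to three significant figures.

0.568 nm

In a diamond cubic lattice, nearest neighbors lie along the body diagonal with √3·a = 8r.
a = 8r/√3 = 8 × 0.123 / 1.7321 = 0.568 nm.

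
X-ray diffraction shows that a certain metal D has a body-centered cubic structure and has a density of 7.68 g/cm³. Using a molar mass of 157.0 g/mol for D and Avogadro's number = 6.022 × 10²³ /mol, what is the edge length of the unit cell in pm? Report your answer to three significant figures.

408 pm

With Z = 2 atoms per BCC cell, a³ = Z·M/(N_A·ρ) = 2 × 157.0 / (6.022 × 10²³ × 7.680 g/cm³) = 6.789 × 10^-23 cm³.
a = (6.789 × 10^-23)^(1/3) = 4.080 × 10^-8 cm = 408 pm.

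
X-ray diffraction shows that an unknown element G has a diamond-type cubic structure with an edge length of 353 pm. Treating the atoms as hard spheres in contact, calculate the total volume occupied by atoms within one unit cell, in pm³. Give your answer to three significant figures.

1.50 × 10^7 pm³

In a diamond cubic lattice nearest neighbors lie along the body diagonal with √3·a = 8r, so r = 0.2165a = 76.43 pm.
V_atoms = Z × (4/3)πr³ = 8 × (4/3)π × (76.43)³ = 1.50 × 10^7 pm³.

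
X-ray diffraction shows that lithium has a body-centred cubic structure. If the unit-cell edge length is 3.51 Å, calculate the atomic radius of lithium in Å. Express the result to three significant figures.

1.52 Å

In a BCC lattice, atoms touch along the body diagonal, so √3·a = 4r.
r = √3·a/4 = 1.7321 × 3.51 / 4 = 1.52 Å.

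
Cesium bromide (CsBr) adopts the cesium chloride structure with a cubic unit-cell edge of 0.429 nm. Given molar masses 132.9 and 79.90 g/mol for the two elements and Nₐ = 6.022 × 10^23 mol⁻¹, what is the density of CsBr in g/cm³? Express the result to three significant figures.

The cesium chloride structure contains Z = 1 formula unit per cell; M(CsBr) = 132.9 + 79.90 = 212.8 g/mol.
a³ = (4.290 × 10^-8 cm)³ = 7.895 × 10^-23 cm³.
ρ = 1 × 212.8 / (6.022 × 10²³ × 7.895 × 10^-23) = 4.476 g/cm³.

4.48 g/cm³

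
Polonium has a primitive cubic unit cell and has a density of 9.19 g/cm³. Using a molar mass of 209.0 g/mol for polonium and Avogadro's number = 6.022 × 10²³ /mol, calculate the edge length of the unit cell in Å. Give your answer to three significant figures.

3.36 Å

With Z = 1 atom per simple cubic cell, a³ = Z·M/(N_A·ρ) = 1 × 209.0 / (6.022 × 10²³ × 9.190 g/cm³) = 3.777 × 10^-23 cm³.
a = (3.777 × 10^-23)^(1/3) = 3.355 × 10^-8 cm = 3.36 Å.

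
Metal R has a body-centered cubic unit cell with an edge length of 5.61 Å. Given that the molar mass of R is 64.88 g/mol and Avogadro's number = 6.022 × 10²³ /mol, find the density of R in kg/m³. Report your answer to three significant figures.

A BCC unit cell contains Z = 2 atoms.
Cell volume: a³ = (5.61 Å)³ = (5.610 × 10^-8 cm)³ = 1.766 × 10^-22 cm³.
ρ = Z·M/(N_A·a³) = 2 × 64.88 / (6.022 × 10²³ × 1.766 × 10^-22) = 1.220 g/cm³ = 1220 kg/m³.

1220 kg/m³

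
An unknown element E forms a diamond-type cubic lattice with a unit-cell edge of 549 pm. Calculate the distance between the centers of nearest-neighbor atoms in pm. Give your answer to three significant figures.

238 pm

In a diamond cubic structure, nearest neighbors lie along the body diagonal with √3·a = 8r; the nearest-neighbor distance equals 2r = 0.4330·a.
d = 0.4330 × 549 = 238 pm.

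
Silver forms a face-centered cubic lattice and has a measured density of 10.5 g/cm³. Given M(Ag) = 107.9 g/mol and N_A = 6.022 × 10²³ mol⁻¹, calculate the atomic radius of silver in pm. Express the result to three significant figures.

144 pm

For an FCC cell (Z = 4), a³ = Z·M/(N_A·ρ) = 4 × 107.9 / (6.022 × 10²³ × 10.50) = 6.826 × 10^-23 cm³, so a = 4.087 × 10^-8 cm = 408.7 pm.
Atoms touch along the face diagonal, so √2·a = 4r, so r = 0.3536 × a = 144 pm.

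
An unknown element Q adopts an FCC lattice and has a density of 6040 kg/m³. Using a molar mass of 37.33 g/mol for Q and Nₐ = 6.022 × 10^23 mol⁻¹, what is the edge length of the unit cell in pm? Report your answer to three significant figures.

345 pm

With Z = 4 atoms per FCC cell, a³ = Z·M/(N_A·ρ) = 4 × 37.33 / (6.022 × 10²³ × 6.040 g/cm³) = 4.105 × 10^-23 cm³.
a = (4.105 × 10^-23)^(1/3) = 3.450 × 10^-8 cm = 345 pm.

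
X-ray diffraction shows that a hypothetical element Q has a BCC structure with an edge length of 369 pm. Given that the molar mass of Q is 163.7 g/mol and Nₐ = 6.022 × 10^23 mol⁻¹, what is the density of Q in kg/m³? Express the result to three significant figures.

10800 kg/m³

A BCC unit cell contains Z = 2 atoms.
Cell volume: a³ = (369 pm)³ = (3.690 × 10^-8 cm)³ = 5.024 × 10^-23 cm³.
ρ = Z·M/(N_A·a³) = 2 × 163.7 / (6.022 × 10²³ × 5.024 × 10^-23) = 10.82 g/cm³ = 10800 kg/m³.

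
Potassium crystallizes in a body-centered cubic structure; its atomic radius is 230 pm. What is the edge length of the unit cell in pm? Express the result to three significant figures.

531 pm

In a BCC lattice, atoms touch along the body diagonal, so √3·a = 4r.
a = 4r/√3 = 4 × 230 / 1.7321 = 531 pm.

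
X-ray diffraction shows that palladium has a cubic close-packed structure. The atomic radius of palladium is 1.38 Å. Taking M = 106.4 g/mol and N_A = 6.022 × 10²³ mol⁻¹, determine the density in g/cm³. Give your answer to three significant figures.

In an FCC lattice, atoms touch along the face diagonal, so √2·a = 4r, giving a = 3.903 Å = 3.903 × 10^-8 cm.
With Z = 4, ρ = Z·M/(N_A·a³) = 4 × 106.4 / (6.022 × 10²³ × 5.947 × 10^-23) = 11.88 g/cm³.

11.9 g/cm³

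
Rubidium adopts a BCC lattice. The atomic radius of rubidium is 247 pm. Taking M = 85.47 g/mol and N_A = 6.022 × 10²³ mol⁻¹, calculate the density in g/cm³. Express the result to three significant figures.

In a BCC lattice, atoms touch along the body diagonal, so √3·a = 4r, giving a = 570.4 pm = 5.704 × 10^-8 cm.
With Z = 2, ρ = Z·M/(N_A·a³) = 2 × 85.47 / (6.022 × 10²³ × 1.856 × 10^-22) = 1.529 g/cm³.

1.53 g/cm³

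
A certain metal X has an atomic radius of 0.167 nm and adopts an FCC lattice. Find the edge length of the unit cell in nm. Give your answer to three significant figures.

In an FCC lattice, atoms touch along the face diagonal, so √2·a = 4r.
a = 4r/√2 = 4 × 0.167 / 1.4142 = 0.472 nm.

0.472 nm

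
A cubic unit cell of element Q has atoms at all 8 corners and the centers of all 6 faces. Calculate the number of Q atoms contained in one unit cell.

Corner atoms are shared by 8 cells (1/8 each), face atoms by 2 (1/2 each).
Net atoms = 8 × 1/8 + 6 × 1/2 = 1 + 3 = 4.

4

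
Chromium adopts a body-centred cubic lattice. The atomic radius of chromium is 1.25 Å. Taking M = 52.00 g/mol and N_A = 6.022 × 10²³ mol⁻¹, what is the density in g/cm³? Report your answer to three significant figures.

7.18 g/cm³

In a BCC lattice, atoms touch along the body diagonal, so √3·a = 4r, giving a = 2.887 Å = 2.887 × 10^-8 cm.
With Z = 2, ρ = Z·M/(N_A·a³) = 2 × 52.00 / (6.022 × 10²³ × 2.406 × 10^-23) = 7.179 g/cm³.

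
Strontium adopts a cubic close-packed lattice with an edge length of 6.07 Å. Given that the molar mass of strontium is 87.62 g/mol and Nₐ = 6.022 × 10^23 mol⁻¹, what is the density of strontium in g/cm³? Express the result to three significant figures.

An FCC unit cell contains Z = 4 atoms.
Cell volume: a³ = (6.07 Å)³ = (6.070 × 10^-8 cm)³ = 2.236 × 10^-22 cm³.
ρ = Z·M/(N_A·a³) = 4 × 87.62 / (6.022 × 10²³ × 2.236 × 10^-22) = 2.602 g/cm³.

2.60 g/cm³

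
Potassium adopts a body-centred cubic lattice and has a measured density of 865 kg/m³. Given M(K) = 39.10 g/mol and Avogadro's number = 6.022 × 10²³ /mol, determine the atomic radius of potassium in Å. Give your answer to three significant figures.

For a BCC cell (Z = 2), a³ = Z·M/(N_A·ρ) = 2 × 39.10 / (6.022 × 10²³ × 0.8650) = 1.501 × 10^-22 cm³, so a = 5.315 × 10^-8 cm = 5.315 Å.
Atoms touch along the body diagonal, so √3·a = 4r, so r = 0.4330 × a = 2.30 Å.

2.30 Å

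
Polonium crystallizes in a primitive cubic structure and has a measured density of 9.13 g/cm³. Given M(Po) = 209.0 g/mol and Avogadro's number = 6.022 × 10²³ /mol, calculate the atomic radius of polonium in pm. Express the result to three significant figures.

168 pm

For a simple cubic cell (Z = 1), a³ = Z·M/(N_A·ρ) = 1 × 209.0 / (6.022 × 10²³ × 9.130) = 3.801 × 10^-23 cm³, so a = 3.362 × 10^-8 cm = 336.2 pm.
Atoms touch along the cell edge, so a = 2r, so r = 0.5000 × a = 168 pm.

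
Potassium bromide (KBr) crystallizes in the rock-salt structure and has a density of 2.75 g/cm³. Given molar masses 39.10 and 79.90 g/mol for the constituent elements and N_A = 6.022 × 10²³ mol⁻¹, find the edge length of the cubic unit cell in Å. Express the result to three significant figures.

M(KBr) = 119.0 g/mol; Z = 4 formula units per cell.
a³ = Z·M/(N_A·ρ) = 4 × 119.0 / (6.022 × 10²³ × 2.75) = 2.874 × 10^-22 cm³, so a = 6.600 × 10^-8 cm = 6.60 Å.

6.60 Å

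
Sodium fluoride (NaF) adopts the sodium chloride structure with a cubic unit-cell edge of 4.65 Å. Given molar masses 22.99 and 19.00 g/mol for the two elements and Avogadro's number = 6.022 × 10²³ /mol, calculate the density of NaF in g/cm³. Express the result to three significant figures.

The sodium chloride structure contains Z = 4 formula units per cell; M(NaF) = 22.99 + 19.00 = 41.99 g/mol.
a³ = (4.650 × 10^-8 cm)³ = 1.005 × 10^-22 cm³.
ρ = 4 × 41.99 / (6.022 × 10²³ × 1.005 × 10^-22) = 2.774 g/cm³.

2.77 g/cm³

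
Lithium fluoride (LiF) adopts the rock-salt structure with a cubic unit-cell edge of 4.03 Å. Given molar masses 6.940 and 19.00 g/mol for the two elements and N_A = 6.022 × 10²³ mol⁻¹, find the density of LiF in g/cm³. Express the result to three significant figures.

2.63 g/cm³

The rock-salt structure contains Z = 4 formula units per cell; M(LiF) = 6.940 + 19.00 = 25.94 g/mol.
a³ = (4.030 × 10^-8 cm)³ = 6.545 × 10^-23 cm³.
ρ = 4 × 25.94 / (6.022 × 10²³ × 6.545 × 10^-23) = 2.633 g/cm³.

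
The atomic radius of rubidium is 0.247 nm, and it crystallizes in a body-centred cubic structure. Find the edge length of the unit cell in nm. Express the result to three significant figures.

In a BCC lattice, atoms touch along the body diagonal, so √3·a = 4r.
a = 4r/√3 = 4 × 0.247 / 1.7321 = 0.570 nm.

0.570 nm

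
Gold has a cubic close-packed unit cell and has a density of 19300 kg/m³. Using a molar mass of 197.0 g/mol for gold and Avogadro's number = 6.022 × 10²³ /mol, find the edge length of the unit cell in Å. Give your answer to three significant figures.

With Z = 4 atoms per FCC cell, a³ = Z·M/(N_A·ρ) = 4 × 197.0 / (6.022 × 10²³ × 19.30 g/cm³) = 6.780 × 10^-23 cm³.
a = (6.780 × 10^-23)^(1/3) = 4.078 × 10^-8 cm = 4.08 Å.

4.08 Å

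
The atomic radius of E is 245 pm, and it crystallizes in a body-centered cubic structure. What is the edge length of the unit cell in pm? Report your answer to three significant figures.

566 pm

In a BCC lattice, atoms touch along the body diagonal, so √3·a = 4r.
a = 4r/√3 = 4 × 245 / 1.7321 = 566 pm.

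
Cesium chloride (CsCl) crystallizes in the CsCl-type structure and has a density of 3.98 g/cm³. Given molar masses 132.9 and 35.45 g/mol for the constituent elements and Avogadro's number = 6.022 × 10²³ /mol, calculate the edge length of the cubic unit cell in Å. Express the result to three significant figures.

M(CsCl) = 168.35 g/mol; Z = 1 formula unit per cell.
a³ = Z·M/(N_A·ρ) = 1 × 168.35 / (6.022 × 10²³ × 3.98) = 7.024 × 10^-23 cm³, so a = 4.126 × 10^-8 cm = 4.13 Å.

4.13 Å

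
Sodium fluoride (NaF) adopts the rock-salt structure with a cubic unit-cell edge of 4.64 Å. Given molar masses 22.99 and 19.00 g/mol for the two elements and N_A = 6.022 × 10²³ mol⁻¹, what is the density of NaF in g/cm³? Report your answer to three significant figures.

2.79 g/cm³

The rock-salt structure contains Z = 4 formula units per cell; M(NaF) = 22.99 + 19.00 = 41.99 g/mol.
a³ = (4.640 × 10^-8 cm)³ = 9.990 × 10^-23 cm³.
ρ = 4 × 41.99 / (6.022 × 10²³ × 9.990 × 10^-23) = 2.792 g/cm³.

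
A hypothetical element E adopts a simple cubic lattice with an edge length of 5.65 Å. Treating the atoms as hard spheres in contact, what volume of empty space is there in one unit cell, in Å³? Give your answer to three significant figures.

85.9 Å³

In a simple cubic lattice atoms touch along the cell edge, so a = 2r, so r = 0.5000a = 2.825 Å.
V_cell = a³ = 180.4 Å³; V_atoms = 1 × (4/3)πr³ = 94.44 Å³.
Empty space = 180.4 − 94.44 = 85.9 Å³.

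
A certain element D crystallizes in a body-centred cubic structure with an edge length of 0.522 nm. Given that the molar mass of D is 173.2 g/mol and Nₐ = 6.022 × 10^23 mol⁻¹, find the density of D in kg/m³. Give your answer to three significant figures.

A BCC unit cell contains Z = 2 atoms.
Cell volume: a³ = (0.522 nm)³ = (5.220 × 10^-8 cm)³ = 1.422 × 10^-22 cm³.
ρ = Z·M/(N_A·a³) = 2 × 173.2 / (6.022 × 10²³ × 1.422 × 10^-22) = 4.044 g/cm³ = 4040 kg/m³.

4040 kg/m³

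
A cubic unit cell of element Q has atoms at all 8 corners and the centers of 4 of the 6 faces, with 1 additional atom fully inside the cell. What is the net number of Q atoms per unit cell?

Corner atoms are shared by 8 cells (1/8 each), face atoms by 2 (1/2 each), interior atoms are unshared.
Net atoms = 8 × 1/8 + 4 × 1/2 + 1 = 1 + 2 + 1 = 4.

4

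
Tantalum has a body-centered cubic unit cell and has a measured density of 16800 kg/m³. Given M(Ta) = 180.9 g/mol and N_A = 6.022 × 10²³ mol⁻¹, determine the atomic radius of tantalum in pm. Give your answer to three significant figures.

143 pm

For a BCC cell (Z = 2), a³ = Z·M/(N_A·ρ) = 2 × 180.9 / (6.022 × 10²³ × 16.80) = 3.576 × 10^-23 cm³, so a = 3.295 × 10^-8 cm = 329.5 pm.
Atoms touch along the body diagonal, so √3·a = 4r, so r = 0.4330 × a = 143 pm.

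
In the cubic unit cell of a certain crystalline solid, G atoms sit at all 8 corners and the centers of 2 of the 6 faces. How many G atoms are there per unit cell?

2

Corner atoms are shared by 8 cells (1/8 each), face atoms by 2 (1/2 each).
Net atoms = 8 × 1/8 + 2 × 1/2 = 1 + 1 = 2.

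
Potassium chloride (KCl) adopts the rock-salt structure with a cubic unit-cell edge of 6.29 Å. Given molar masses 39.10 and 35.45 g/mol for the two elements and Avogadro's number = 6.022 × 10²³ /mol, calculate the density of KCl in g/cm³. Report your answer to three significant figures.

The rock-salt structure contains Z = 4 formula units per cell; M(KCl) = 39.10 + 35.45 = 74.55 g/mol.
a³ = (6.290 × 10^-8 cm)³ = 2.489 × 10^-22 cm³.
ρ = 4 × 74.55 / (6.022 × 10²³ × 2.489 × 10^-22) = 1.990 g/cm³.

1.99 g/cm³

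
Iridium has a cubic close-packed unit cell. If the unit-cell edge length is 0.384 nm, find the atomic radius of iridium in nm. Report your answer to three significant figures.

0.136 nm

In an FCC lattice, atoms touch along the face diagonal, so √2·a = 4r.
r = √2·a/4 = 1.4142 × 0.384 / 4 = 0.136 nm.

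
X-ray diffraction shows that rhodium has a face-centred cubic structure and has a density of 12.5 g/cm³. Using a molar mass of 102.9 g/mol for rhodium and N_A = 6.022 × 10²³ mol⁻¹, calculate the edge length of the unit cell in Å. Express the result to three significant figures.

With Z = 4 atoms per FCC cell, a³ = Z·M/(N_A·ρ) = 4 × 102.9 / (6.022 × 10²³ × 12.50 g/cm³) = 5.468 × 10^-23 cm³.
a = (5.468 × 10^-23)^(1/3) = 3.796 × 10^-8 cm = 3.80 Å.

3.80 Å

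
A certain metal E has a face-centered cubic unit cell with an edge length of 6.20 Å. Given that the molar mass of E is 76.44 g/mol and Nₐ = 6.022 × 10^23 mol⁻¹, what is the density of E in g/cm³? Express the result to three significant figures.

An FCC unit cell contains Z = 4 atoms.
Cell volume: a³ = (6.20 Å)³ = (6.200 × 10^-8 cm)³ = 2.383 × 10^-22 cm³.
ρ = Z·M/(N_A·a³) = 4 × 76.44 / (6.022 × 10²³ × 2.383 × 10^-22) = 2.130 g/cm³.

2.13 g/cm³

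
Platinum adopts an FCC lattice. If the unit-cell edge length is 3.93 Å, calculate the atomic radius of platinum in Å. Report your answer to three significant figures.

1.39 Å

In an FCC lattice, atoms touch along the face diagonal, so √2·a = 4r.
r = √2·a/4 = 1.4142 × 3.93 / 4 = 1.39 Å.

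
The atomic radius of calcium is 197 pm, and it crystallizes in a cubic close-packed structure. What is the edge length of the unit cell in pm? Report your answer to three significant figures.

557 pm

In an FCC lattice, atoms touch along the face diagonal, so √2·a = 4r.
a = 4r/√2 = 4 × 197 / 1.4142 = 557 pm.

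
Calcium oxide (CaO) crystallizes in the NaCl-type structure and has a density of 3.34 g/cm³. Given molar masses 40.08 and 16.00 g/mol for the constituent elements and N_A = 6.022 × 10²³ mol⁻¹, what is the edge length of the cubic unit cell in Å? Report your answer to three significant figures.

4.81 Å

M(CaO) = 56.08 g/mol; Z = 4 formula units per cell.
a³ = Z·M/(N_A·ρ) = 4 × 56.08 / (6.022 × 10²³ × 3.34) = 1.115 × 10^-22 cm³, so a = 4.813 × 10^-8 cm = 4.81 Å.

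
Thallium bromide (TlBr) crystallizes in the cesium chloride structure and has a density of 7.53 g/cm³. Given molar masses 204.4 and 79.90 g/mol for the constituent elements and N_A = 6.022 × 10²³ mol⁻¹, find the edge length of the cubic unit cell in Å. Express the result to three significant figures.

M(TlBr) = 284.3 g/mol; Z = 1 formula unit per cell.
a³ = Z·M/(N_A·ρ) = 1 × 284.3 / (6.022 × 10²³ × 7.53) = 6.270 × 10^-23 cm³, so a = 3.973 × 10^-8 cm = 3.97 Å.

3.97 Å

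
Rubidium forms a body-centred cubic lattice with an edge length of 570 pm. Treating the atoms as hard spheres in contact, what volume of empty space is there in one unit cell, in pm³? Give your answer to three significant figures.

5.92 × 10^7 pm³

In a BCC lattice atoms touch along the body diagonal, so √3·a = 4r, so r = 0.4330a = 246.8 pm.
V_cell = a³ = 1.852 × 10^8 pm³; V_atoms = 2 × (4/3)πr³ = 1.260 × 10^8 pm³.
Empty space = 1.852 × 10^8 − 1.260 × 10^8 = 5.92 × 10^7 pm³.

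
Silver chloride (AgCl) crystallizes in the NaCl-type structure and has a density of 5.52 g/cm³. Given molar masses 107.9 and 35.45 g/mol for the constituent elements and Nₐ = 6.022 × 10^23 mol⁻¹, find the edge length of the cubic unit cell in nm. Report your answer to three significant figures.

M(AgCl) = 143.35 g/mol; Z = 4 formula units per cell.
a³ = Z·M/(N_A·ρ) = 4 × 143.35 / (6.022 × 10²³ × 5.52) = 1.725 × 10^-22 cm³, so a = 5.567 × 10^-8 cm = 0.557 nm.

0.557 nm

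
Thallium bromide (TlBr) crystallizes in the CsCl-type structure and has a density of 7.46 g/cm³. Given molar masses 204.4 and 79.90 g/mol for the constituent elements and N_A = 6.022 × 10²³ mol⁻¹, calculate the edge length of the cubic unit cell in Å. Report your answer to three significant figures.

3.99 Å

M(TlBr) = 284.3 g/mol; Z = 1 formula unit per cell.
a³ = Z·M/(N_A·ρ) = 1 × 284.3 / (6.022 × 10²³ × 7.46) = 6.328 × 10^-23 cm³, so a = 3.985 × 10^-8 cm = 3.99 Å.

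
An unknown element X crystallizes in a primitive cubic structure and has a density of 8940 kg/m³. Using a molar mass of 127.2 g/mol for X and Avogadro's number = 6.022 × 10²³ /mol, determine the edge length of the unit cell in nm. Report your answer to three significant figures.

With Z = 1 atom per simple cubic cell, a³ = Z·M/(N_A·ρ) = 1 × 127.2 / (6.022 × 10²³ × 8.940 g/cm³) = 2.363 × 10^-23 cm³.
a = (2.363 × 10^-23)^(1/3) = 2.869 × 10^-8 cm = 0.287 nm.

0.287 nm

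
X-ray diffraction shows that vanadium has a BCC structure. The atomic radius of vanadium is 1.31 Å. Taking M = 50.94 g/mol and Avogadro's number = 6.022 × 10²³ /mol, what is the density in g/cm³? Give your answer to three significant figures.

6.11 g/cm³

In a BCC lattice, atoms touch along the body diagonal, so √3·a = 4r, giving a = 3.025 Å = 3.025 × 10^-8 cm.
With Z = 2, ρ = Z·M/(N_A·a³) = 2 × 50.94 / (6.022 × 10²³ × 2.769 × 10^-23) = 6.110 g/cm³.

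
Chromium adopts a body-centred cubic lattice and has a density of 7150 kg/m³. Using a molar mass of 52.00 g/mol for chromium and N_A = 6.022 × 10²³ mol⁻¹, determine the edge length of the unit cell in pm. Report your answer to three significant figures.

289 pm

With Z = 2 atoms per BCC cell, a³ = Z·M/(N_A·ρ) = 2 × 52.00 / (6.022 × 10²³ × 7.150 g/cm³) = 2.415 × 10^-23 cm³.
a = (2.415 × 10^-23)^(1/3) = 2.891 × 10^-8 cm = 289 pm.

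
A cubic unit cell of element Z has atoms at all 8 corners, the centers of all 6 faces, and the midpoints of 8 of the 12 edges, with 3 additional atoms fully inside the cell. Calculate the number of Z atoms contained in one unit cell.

Corner atoms are shared by 8 cells (1/8 each), face atoms by 2 (1/2 each), edge atoms by 4 (1/4 each), interior atoms are unshared.
Net atoms = 8 × 1/8 + 6 × 1/2 + 8 × 1/4 + 3 = 1 + 3 + 2 + 3 = 9.

9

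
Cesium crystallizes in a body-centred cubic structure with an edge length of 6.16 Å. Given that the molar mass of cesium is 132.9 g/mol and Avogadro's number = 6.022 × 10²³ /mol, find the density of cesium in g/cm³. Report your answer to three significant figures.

A BCC unit cell contains Z = 2 atoms.
Cell volume: a³ = (6.16 Å)³ = (6.160 × 10^-8 cm)³ = 2.337 × 10^-22 cm³.
ρ = Z·M/(N_A·a³) = 2 × 132.9 / (6.022 × 10²³ × 2.337 × 10^-22) = 1.888 g/cm³.

1.89 g/cm³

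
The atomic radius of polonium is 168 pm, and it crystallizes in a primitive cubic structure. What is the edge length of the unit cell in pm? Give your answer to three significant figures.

In a simple cubic lattice, atoms touch along the cell edge, so a = 2r.
a = 2r = 2 × 168 = 336 pm.

336 pm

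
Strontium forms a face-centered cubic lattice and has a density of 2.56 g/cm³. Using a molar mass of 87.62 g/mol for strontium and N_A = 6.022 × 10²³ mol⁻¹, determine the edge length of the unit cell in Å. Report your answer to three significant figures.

With Z = 4 atoms per FCC cell, a³ = Z·M/(N_A·ρ) = 4 × 87.62 / (6.022 × 10²³ × 2.560 g/cm³) = 2.273 × 10^-22 cm³.
a = (2.273 × 10^-22)^(1/3) = 6.103 × 10^-8 cm = 6.10 Å.

6.10 Å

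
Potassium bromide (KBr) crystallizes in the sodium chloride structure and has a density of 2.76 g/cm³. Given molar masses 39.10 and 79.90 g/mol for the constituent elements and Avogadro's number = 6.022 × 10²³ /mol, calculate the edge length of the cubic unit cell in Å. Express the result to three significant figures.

6.59 Å

M(KBr) = 119.0 g/mol; Z = 4 formula units per cell.
a³ = Z·M/(N_A·ρ) = 4 × 119.0 / (6.022 × 10²³ × 2.76) = 2.864 × 10^-22 cm³, so a = 6.592 × 10^-8 cm = 6.59 Å.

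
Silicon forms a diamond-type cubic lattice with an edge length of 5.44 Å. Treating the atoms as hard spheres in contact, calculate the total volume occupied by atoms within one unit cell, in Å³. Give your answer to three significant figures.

In a diamond cubic lattice nearest neighbors lie along the body diagonal with √3·a = 8r, so r = 0.2165a = 1.178 Å.
V_atoms = Z × (4/3)πr³ = 8 × (4/3)π × (1.178)³ = 54.8 Å³.

54.8 Å³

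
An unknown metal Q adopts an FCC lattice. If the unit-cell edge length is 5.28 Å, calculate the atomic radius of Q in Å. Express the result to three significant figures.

In an FCC lattice, atoms touch along the face diagonal, so √2·a = 4r.
r = √2·a/4 = 1.4142 × 5.28 / 4 = 1.87 Å.

1.87 Å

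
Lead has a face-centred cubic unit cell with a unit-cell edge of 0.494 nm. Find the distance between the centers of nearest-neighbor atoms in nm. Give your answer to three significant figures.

0.349 nm

In an FCC structure, atoms touch along the face diagonal, so √2·a = 4r; the nearest-neighbor distance equals 2r = 0.7071·a.
d = 0.7071 × 0.494 = 0.349 nm.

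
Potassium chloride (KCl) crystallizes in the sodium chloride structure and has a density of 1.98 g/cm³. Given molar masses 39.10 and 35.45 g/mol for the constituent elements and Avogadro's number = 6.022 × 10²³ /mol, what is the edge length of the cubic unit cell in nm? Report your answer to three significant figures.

M(KCl) = 74.55 g/mol; Z = 4 formula units per cell.
a³ = Z·M/(N_A·ρ) = 4 × 74.55 / (6.022 × 10²³ × 1.98) = 2.501 × 10^-22 cm³, so a = 6.300 × 10^-8 cm = 0.630 nm.

0.630 nm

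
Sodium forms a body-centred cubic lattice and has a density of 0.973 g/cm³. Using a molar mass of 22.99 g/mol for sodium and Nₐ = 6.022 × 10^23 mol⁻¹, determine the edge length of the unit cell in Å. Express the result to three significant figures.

With Z = 2 atoms per BCC cell, a³ = Z·M/(N_A·ρ) = 2 × 22.99 / (6.022 × 10²³ × 0.9730 g/cm³) = 7.847 × 10^-23 cm³.
a = (7.847 × 10^-23)^(1/3) = 4.281 × 10^-8 cm = 4.28 Å.

4.28 Å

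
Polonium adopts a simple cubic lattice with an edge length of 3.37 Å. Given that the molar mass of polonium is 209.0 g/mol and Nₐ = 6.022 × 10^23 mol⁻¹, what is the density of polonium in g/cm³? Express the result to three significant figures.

9.07 g/cm³

A simple cubic unit cell contains Z = 1 atom.
Cell volume: a³ = (3.37 Å)³ = (3.370 × 10^-8 cm)³ = 3.827 × 10^-23 cm³.
ρ = Z·M/(N_A·a³) = 1 × 209.0 / (6.022 × 10²³ × 3.827 × 10^-23) = 9.068 g/cm³.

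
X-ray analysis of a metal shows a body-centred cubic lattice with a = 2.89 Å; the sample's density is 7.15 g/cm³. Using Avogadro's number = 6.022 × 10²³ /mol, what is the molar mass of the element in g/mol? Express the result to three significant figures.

A BCC cell has Z = 2 atoms; a = 2.890 × 10^-8 cm.
M = ρ·N_A·a³/Z = 7.15 × 6.022 × 10²³ × 2.414 × 10^-23 / 2 = 52.0 g/mol.

52.0 g/mol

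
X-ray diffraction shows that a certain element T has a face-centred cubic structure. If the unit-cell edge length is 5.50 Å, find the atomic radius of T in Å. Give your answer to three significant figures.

1.94 Å

In an FCC lattice, atoms touch along the face diagonal, so √2·a = 4r.
r = √2·a/4 = 1.4142 × 5.50 / 4 = 1.94 Å.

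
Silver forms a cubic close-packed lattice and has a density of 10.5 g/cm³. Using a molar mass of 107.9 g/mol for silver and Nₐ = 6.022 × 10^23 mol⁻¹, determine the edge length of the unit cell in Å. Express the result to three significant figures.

4.09 Å

With Z = 4 atoms per FCC cell, a³ = Z·M/(N_A·ρ) = 4 × 107.9 / (6.022 × 10²³ × 10.50 g/cm³) = 6.826 × 10^-23 cm³.
a = (6.826 × 10^-23)^(1/3) = 4.087 × 10^-8 cm = 4.09 Å.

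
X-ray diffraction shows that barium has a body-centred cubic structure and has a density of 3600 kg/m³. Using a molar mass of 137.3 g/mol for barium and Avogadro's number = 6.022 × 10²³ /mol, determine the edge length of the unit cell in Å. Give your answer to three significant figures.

5.02 Å

With Z = 2 atoms per BCC cell, a³ = Z·M/(N_A·ρ) = 2 × 137.3 / (6.022 × 10²³ × 3.600 g/cm³) = 1.267 × 10^-22 cm³.
a = (1.267 × 10^-22)^(1/3) = 5.022 × 10^-8 cm = 5.02 Å.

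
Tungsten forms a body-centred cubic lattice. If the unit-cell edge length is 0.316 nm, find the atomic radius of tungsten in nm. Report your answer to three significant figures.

0.137 nm

In a BCC lattice, atoms touch along the body diagonal, so √3·a = 4r.
r = √3·a/4 = 1.7321 × 0.316 / 4 = 0.137 nm.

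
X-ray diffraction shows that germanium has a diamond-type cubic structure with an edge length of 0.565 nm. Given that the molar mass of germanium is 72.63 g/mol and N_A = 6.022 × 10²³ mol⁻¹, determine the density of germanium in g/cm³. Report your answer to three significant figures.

5.35 g/cm³

A diamond cubic unit cell contains Z = 8 atoms.
Cell volume: a³ = (0.565 nm)³ = (5.650 × 10^-8 cm)³ = 1.804 × 10^-22 cm³.
ρ = Z·M/(N_A·a³) = 8 × 72.63 / (6.022 × 10²³ × 1.804 × 10^-22) = 5.350 g/cm³.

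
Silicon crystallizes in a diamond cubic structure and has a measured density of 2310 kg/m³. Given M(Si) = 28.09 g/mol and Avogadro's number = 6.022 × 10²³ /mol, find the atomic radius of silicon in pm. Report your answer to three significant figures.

For a diamond cubic cell (Z = 8), a³ = Z·M/(N_A·ρ) = 8 × 28.09 / (6.022 × 10²³ × 2.310) = 1.615 × 10^-22 cm³, so a = 5.446 × 10^-8 cm = 544.6 pm.
Nearest neighbors lie along the body diagonal with √3·a = 8r, so r = 0.2165 × a = 118 pm.

118 pm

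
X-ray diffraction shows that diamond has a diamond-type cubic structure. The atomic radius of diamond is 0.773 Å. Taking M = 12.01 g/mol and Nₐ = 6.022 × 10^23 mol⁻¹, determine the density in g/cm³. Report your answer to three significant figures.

In a diamond cubic lattice, nearest neighbors lie along the body diagonal with √3·a = 8r, giving a = 3.570 Å = 3.570 × 10^-8 cm.
With Z = 8, ρ = Z·M/(N_A·a³) = 8 × 12.01 / (6.022 × 10²³ × 4.551 × 10^-23) = 3.506 g/cm³.

3.51 g/cm³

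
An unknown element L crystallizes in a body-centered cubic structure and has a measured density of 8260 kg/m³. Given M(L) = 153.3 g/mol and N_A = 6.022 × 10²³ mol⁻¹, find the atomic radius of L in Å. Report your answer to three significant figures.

1.71 Å

For a BCC cell (Z = 2), a³ = Z·M/(N_A·ρ) = 2 × 153.3 / (6.022 × 10²³ × 8.260) = 6.164 × 10^-23 cm³, so a = 3.950 × 10^-8 cm = 3.950 Å.
Atoms touch along the body diagonal, so √3·a = 4r, so r = 0.4330 × a = 1.71 Å.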